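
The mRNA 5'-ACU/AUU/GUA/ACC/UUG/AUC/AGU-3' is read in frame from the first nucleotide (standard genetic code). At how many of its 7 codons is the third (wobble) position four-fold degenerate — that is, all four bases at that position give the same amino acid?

Codon 1 ACU (Thr): third position 4-fold.
Codon 2 AUU (Ile): third position 3-fold.
Codon 3 GUA (Val): third position 4-fold.
Codon 4 ACC (Thr): third position 4-fold.
Codon 5 UUG (Leu): third position 2-fold.
Codon 6 AUC (Ile): third position 3-fold.
Codon 7 AGU (Ser): third position 2-fold.
Four-fold degenerate third positions: 3.

3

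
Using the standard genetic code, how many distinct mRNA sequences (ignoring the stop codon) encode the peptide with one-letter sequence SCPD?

96

Ser: 6 codons.
Cys: 2 codons.
Pro: 4 codons.
Asp: 2 codons.
6 × 2 × 4 × 2 = 96.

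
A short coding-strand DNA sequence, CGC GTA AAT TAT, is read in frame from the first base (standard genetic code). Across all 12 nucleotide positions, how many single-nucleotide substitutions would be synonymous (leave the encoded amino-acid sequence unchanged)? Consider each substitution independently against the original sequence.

8

Codon 1 (CGC, Arg): 3 synonymous substitutions.
Codon 2 (GTA, Val): 3 synonymous substitutions.
Codon 3 (AAT, Asn): 1 synonymous substitution.
Codon 4 (TAT, Tyr): 1 synonymous substitution.
Total: 3 + 3 + 1 + 1 = 8.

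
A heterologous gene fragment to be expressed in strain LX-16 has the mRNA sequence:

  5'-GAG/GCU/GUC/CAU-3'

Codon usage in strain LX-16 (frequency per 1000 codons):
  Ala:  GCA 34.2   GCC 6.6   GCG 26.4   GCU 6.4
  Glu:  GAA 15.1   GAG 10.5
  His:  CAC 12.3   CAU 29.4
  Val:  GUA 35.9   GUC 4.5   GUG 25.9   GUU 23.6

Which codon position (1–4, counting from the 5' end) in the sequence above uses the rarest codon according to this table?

3

Codon 1 GAG (Glu): 10.5 per 1000.
Codon 2 GCU (Ala): 6.4 per 1000.
Codon 3 GUC (Val): 4.5 per 1000.
Codon 4 CAU (His): 29.4 per 1000.
Lowest frequency is 4.5 at codon 3.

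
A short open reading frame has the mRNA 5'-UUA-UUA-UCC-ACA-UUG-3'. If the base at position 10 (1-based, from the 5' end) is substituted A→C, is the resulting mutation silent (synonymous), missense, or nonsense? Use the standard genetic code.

missense

Position 10 falls in codon 4: ACA → Thr.
After the substitution the codon is CCA → Pro.
Thr ≠ Pro, so this is a missense mutation.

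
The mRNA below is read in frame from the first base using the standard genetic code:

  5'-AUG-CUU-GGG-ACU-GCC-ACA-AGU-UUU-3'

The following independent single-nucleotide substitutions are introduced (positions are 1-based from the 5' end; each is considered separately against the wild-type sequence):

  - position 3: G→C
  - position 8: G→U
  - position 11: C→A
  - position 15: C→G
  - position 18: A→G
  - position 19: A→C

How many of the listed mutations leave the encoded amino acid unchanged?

2

Codon 1: AUG (Met) → AUC (Ile) — missense.
Codon 3: GGG (Gly) → GUG (Val) — missense.
Codon 4: ACU (Thr) → AAU (Asn) — missense.
Codon 5: GCC (Ala) → GCG (Ala) — synonymous.
Codon 6: ACA (Thr) → ACG (Thr) — synonymous.
Codon 7: AGU (Ser) → CGU (Arg) — missense.
Synonymous: 2 of 6.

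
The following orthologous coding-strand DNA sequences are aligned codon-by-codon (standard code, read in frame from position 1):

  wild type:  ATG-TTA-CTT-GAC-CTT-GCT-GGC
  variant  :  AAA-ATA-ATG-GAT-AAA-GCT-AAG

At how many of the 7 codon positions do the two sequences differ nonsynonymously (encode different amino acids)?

Codon 1: ATG Met / AAA Lys — nonsynonymous.
Codon 2: TTA Leu / ATA Ile — nonsynonymous.
Codon 3: CTT Leu / ATG Met — nonsynonymous.
Codon 4: GAC Asp / GAT Asp — synonymous.
Codon 5: CTT Leu / AAA Lys — nonsynonymous.
Codon 6: GCT Ala / GCT Ala — identical.
Codon 7: GGC Gly / AAG Lys — nonsynonymous.
Nonsynonymous differences: 5.

5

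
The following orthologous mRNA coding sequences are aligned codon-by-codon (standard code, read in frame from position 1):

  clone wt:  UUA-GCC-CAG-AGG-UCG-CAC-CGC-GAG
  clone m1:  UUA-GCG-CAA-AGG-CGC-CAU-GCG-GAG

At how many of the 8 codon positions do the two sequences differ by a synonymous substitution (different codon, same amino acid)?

Codon 1: UUA Leu / UUA Leu — identical.
Codon 2: GCC Ala / GCG Ala — synonymous.
Codon 3: CAG Gln / CAA Gln — synonymous.
Codon 4: AGG Arg / AGG Arg — identical.
Codon 5: UCG Ser / CGC Arg — nonsynonymous.
Codon 6: CAC His / CAU His — synonymous.
Codon 7: CGC Arg / GCG Ala — nonsynonymous.
Codon 8: GAG Glu / GAG Glu — identical.
Synonymous differences: 3.

3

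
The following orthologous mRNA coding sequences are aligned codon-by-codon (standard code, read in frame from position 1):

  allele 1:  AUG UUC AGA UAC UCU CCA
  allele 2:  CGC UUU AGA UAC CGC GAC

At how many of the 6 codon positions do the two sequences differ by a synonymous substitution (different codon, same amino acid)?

Codon 1: AUG Met / CGC Arg — nonsynonymous.
Codon 2: UUC Phe / UUU Phe — synonymous.
Codon 3: AGA Arg / AGA Arg — identical.
Codon 4: UAC Tyr / UAC Tyr — identical.
Codon 5: UCU Ser / CGC Arg — nonsynonymous.
Codon 6: CCA Pro / GAC Asp — nonsynonymous.
Synonymous differences: 1.

1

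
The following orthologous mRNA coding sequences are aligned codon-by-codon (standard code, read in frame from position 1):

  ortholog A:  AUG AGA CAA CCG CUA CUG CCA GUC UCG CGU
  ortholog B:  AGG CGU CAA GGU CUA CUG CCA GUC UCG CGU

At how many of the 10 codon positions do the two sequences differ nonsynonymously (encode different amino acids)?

2

Codon 1: AUG Met / AGG Arg — nonsynonymous.
Codon 2: AGA Arg / CGU Arg — synonymous.
Codon 3: CAA Gln / CAA Gln — identical.
Codon 4: CCG Pro / GGU Gly — nonsynonymous.
Codon 5: CUA Leu / CUA Leu — identical.
Codon 6: CUG Leu / CUG Leu — identical.
Codon 7: CCA Pro / CCA Pro — identical.
Codon 8: GUC Val / GUC Val — identical.
Codon 9: UCG Ser / UCG Ser — identical.
Codon 10: CGU Arg / CGU Arg — identical.
Nonsynonymous differences: 2.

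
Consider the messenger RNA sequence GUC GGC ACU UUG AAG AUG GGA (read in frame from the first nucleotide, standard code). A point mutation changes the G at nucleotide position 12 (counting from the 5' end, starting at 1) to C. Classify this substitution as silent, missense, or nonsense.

Position 12 falls in codon 4: UUG → Leu.
After the substitution the codon is UUC → Phe.
Leu ≠ Phe, so this is a missense mutation.

missense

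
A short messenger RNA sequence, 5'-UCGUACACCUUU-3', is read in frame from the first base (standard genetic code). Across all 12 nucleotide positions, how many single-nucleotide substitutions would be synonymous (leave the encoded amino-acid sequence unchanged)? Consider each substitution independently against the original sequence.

8

Codon 1 (UCG, Ser): 3 synonymous substitutions.
Codon 2 (UAC, Tyr): 1 synonymous substitution.
Codon 3 (ACC, Thr): 3 synonymous substitutions.
Codon 4 (UUU, Phe): 1 synonymous substitution.
Total: 3 + 1 + 3 + 1 = 8.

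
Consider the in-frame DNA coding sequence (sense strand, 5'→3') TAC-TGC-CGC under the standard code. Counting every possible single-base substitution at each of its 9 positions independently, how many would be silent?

Codon 1 (TAC, Tyr): 1 synonymous substitution.
Codon 2 (TGC, Cys): 1 synonymous substitution.
Codon 3 (CGC, Arg): 3 synonymous substitutions.
Total: 1 + 1 + 3 = 5.

5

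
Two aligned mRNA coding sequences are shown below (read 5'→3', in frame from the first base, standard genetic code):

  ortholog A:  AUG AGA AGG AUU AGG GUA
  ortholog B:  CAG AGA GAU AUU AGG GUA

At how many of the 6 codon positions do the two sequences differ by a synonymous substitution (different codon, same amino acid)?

Codon 1: AUG Met / CAG Gln — nonsynonymous.
Codon 2: AGA Arg / AGA Arg — identical.
Codon 3: AGG Arg / GAU Asp — nonsynonymous.
Codon 4: AUU Ile / AUU Ile — identical.
Codon 5: AGG Arg / AGG Arg — identical.
Codon 6: GUA Val / GUA Val — identical.
Synonymous differences: 0.

0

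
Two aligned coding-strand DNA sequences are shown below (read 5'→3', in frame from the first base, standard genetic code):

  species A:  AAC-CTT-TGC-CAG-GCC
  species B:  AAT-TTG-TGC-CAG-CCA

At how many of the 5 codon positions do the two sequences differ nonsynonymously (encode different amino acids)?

1

Codon 1: AAC Asn / AAT Asn — synonymous.
Codon 2: CTT Leu / TTG Leu — synonymous.
Codon 3: TGC Cys / TGC Cys — identical.
Codon 4: CAG Gln / CAG Gln — identical.
Codon 5: GCC Ala / CCA Pro — nonsynonymous.
Nonsynonymous differences: 1.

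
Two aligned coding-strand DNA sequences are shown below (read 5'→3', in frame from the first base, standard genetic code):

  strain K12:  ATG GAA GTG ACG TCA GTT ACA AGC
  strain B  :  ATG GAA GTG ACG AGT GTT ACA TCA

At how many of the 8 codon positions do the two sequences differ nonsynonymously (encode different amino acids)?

Codon 1: ATG Met / ATG Met — identical.
Codon 2: GAA Glu / GAA Glu — identical.
Codon 3: GTG Val / GTG Val — identical.
Codon 4: ACG Thr / ACG Thr — identical.
Codon 5: TCA Ser / AGT Ser — synonymous.
Codon 6: GTT Val / GTT Val — identical.
Codon 7: ACA Thr / ACA Thr — identical.
Codon 8: AGC Ser / TCA Ser — synonymous.
Nonsynonymous differences: 0.

0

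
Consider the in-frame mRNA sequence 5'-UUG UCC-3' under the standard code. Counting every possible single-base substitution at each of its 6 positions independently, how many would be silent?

Codon 1 (UUG, Leu): 2 synonymous substitutions.
Codon 2 (UCC, Ser): 3 synonymous substitutions.
Total: 2 + 3 = 5.

5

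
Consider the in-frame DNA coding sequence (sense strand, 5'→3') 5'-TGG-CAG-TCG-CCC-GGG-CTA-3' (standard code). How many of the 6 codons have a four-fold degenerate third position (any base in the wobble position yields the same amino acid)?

4

Codon 1 TGG (Trp): third position 1-fold.
Codon 2 CAG (Gln): third position 2-fold.
Codon 3 TCG (Ser): third position 4-fold.
Codon 4 CCC (Pro): third position 4-fold.
Codon 5 GGG (Gly): third position 4-fold.
Codon 6 CTA (Leu): third position 4-fold.
Four-fold degenerate third positions: 4.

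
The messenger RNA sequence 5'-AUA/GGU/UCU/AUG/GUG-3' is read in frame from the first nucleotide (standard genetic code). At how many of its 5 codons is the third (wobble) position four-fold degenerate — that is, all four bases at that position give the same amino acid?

3

Codon 1 AUA (Ile): third position 3-fold.
Codon 2 GGU (Gly): third position 4-fold.
Codon 3 UCU (Ser): third position 4-fold.
Codon 4 AUG (Met): third position 1-fold.
Codon 5 GUG (Val): third position 4-fold.
Four-fold degenerate third positions: 3.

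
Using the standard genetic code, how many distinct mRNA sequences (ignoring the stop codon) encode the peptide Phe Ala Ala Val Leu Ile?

Phe: 2 codons.
Ala: 4 codons.
Ala: 4 codons.
Val: 4 codons.
Leu: 6 codons.
Ile: 3 codons.
2 × 4 × 4 × 4 × 6 × 3 = 2304.

2304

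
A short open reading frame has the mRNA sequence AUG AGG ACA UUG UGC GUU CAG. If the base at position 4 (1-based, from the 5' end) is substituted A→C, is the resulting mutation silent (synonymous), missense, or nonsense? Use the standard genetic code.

silent

Position 4 falls in codon 2: AGG → Arg.
After the substitution the codon is CGG → Arg.
Both encode Arg, so the change is synonymous.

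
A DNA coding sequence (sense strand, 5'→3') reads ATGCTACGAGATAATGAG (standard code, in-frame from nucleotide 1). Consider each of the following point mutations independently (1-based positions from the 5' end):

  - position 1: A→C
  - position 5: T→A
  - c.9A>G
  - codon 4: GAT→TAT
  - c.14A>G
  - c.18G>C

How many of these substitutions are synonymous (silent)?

Codon 1: ATG (Met) → CTG (Leu) — missense.
Codon 2: CTA (Leu) → CAA (Gln) — missense.
Codon 3: CGA (Arg) → CGG (Arg) — synonymous.
Codon 4: GAT (Asp) → TAT (Tyr) — missense.
Codon 5: AAT (Asn) → AGT (Ser) — missense.
Codon 6: GAG (Glu) → GAC (Asp) — missense.
Synonymous: 1 of 6.

1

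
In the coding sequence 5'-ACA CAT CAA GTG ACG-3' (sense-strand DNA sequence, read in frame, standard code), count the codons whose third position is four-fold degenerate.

3

Codon 1 ACA (Thr): third position 4-fold.
Codon 2 CAT (His): third position 2-fold.
Codon 3 CAA (Gln): third position 2-fold.
Codon 4 GTG (Val): third position 4-fold.
Codon 5 ACG (Thr): third position 4-fold.
Four-fold degenerate third positions: 3.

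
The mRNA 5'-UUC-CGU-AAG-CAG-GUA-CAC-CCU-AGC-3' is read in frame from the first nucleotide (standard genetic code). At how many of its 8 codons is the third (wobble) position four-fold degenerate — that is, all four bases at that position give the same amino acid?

3

Codon 1 UUC (Phe): third position 2-fold.
Codon 2 CGU (Arg): third position 4-fold.
Codon 3 AAG (Lys): third position 2-fold.
Codon 4 CAG (Gln): third position 2-fold.
Codon 5 GUA (Val): third position 4-fold.
Codon 6 CAC (His): third position 2-fold.
Codon 7 CCU (Pro): third position 4-fold.
Codon 8 AGC (Ser): third position 2-fold.
Four-fold degenerate third positions: 3.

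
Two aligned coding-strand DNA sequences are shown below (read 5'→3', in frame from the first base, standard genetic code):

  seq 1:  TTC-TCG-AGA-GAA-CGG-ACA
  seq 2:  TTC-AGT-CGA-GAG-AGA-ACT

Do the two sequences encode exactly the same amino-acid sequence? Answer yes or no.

yes

Codon 1: TTC Phe / TTC Phe — identical.
Codon 2: TCG Ser / AGT Ser — synonymous.
Codon 3: AGA Arg / CGA Arg — synonymous.
Codon 4: GAA Glu / GAG Glu — synonymous.
Codon 5: CGG Arg / AGA Arg — synonymous.
Codon 6: ACA Thr / ACT Thr — synonymous.
Nonsynonymous differences: 0 → same protein.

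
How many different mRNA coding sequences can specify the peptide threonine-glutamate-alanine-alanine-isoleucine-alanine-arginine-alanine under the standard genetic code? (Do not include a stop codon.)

Thr: 4 codons.
Glu: 2 codons.
Ala: 4 codons.
Ala: 4 codons.
Ile: 3 codons.
Ala: 4 codons.
Arg: 6 codons.
Ala: 4 codons.
4 × 2 × 4 × 4 × 3 × 4 × 6 × 4 = 36864.

36864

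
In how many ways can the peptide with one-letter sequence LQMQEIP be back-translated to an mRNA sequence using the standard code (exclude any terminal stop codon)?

576

Leu: 6 codons.
Gln: 2 codons.
Met: 1 codon.
Gln: 2 codons.
Glu: 2 codons.
Ile: 3 codons.
Pro: 4 codons.
6 × 2 × 1 × 2 × 2 × 3 × 4 = 576.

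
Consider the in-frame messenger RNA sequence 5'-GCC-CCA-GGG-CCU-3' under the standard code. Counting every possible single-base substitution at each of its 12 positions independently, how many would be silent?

12

Codon 1 (GCC, Ala): 3 synonymous substitutions.
Codon 2 (CCA, Pro): 3 synonymous substitutions.
Codon 3 (GGG, Gly): 3 synonymous substitutions.
Codon 4 (CCU, Pro): 3 synonymous substitutions.
Total: 3 + 3 + 3 + 3 = 12.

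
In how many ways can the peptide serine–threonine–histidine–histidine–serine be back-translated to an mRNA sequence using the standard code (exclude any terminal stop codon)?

Ser: 6 codons.
Thr: 4 codons.
His: 2 codons.
His: 2 codons.
Ser: 6 codons.
6 × 4 × 2 × 2 × 6 = 576.

576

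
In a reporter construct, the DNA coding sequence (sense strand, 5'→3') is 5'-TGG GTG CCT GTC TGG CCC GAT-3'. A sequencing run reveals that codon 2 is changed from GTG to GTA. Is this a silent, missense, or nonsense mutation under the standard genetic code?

silent

Position 6 falls in codon 2: GTG → Val.
After the substitution the codon is GTA → Val.
Both encode Val, so the change is synonymous.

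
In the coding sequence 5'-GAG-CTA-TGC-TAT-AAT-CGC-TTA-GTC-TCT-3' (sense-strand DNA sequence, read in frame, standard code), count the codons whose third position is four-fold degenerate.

Codon 1 GAG (Glu): third position 2-fold.
Codon 2 CTA (Leu): third position 4-fold.
Codon 3 TGC (Cys): third position 2-fold.
Codon 4 TAT (Tyr): third position 2-fold.
Codon 5 AAT (Asn): third position 2-fold.
Codon 6 CGC (Arg): third position 4-fold.
Codon 7 TTA (Leu): third position 2-fold.
Codon 8 GTC (Val): third position 4-fold.
Codon 9 TCT (Ser): third position 4-fold.
Four-fold degenerate third positions: 4.

4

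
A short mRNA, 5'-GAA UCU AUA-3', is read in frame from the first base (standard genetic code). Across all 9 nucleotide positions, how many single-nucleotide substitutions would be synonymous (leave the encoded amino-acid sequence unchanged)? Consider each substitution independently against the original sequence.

6

Codon 1 (GAA, Glu): 1 synonymous substitution.
Codon 2 (UCU, Ser): 3 synonymous substitutions.
Codon 3 (AUA, Ile): 2 synonymous substitutions.
Total: 1 + 3 + 2 = 6.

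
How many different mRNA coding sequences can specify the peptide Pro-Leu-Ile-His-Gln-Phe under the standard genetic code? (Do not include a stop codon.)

576

Pro: 4 codons.
Leu: 6 codons.
Ile: 3 codons.
His: 2 codons.
Gln: 2 codons.
Phe: 2 codons.
4 × 6 × 3 × 2 × 2 × 2 = 576.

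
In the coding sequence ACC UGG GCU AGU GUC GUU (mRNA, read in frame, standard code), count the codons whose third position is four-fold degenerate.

4

Codon 1 ACC (Thr): third position 4-fold.
Codon 2 UGG (Trp): third position 1-fold.
Codon 3 GCU (Ala): third position 4-fold.
Codon 4 AGU (Ser): third position 2-fold.
Codon 5 GUC (Val): third position 4-fold.
Codon 6 GUU (Val): third position 4-fold.
Four-fold degenerate third positions: 4.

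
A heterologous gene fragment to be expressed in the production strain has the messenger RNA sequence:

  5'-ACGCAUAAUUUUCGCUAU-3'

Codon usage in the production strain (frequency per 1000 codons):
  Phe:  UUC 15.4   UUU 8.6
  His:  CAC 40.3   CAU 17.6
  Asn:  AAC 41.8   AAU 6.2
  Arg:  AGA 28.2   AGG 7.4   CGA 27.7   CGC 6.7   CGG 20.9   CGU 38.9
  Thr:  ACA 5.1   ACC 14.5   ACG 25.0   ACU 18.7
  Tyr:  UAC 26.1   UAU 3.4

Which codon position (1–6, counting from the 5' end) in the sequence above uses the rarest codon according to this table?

Codon 1 ACG (Thr): 25.0 per 1000.
Codon 2 CAU (His): 17.6 per 1000.
Codon 3 AAU (Asn): 6.2 per 1000.
Codon 4 UUU (Phe): 8.6 per 1000.
Codon 5 CGC (Arg): 6.7 per 1000.
Codon 6 UAU (Tyr): 3.4 per 1000.
Lowest frequency is 3.4 at codon 6.

6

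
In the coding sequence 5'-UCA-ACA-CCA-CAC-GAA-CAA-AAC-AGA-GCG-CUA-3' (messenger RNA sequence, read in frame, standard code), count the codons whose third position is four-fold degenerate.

5

Codon 1 UCA (Ser): third position 4-fold.
Codon 2 ACA (Thr): third position 4-fold.
Codon 3 CCA (Pro): third position 4-fold.
Codon 4 CAC (His): third position 2-fold.
Codon 5 GAA (Glu): third position 2-fold.
Codon 6 CAA (Gln): third position 2-fold.
Codon 7 AAC (Asn): third position 2-fold.
Codon 8 AGA (Arg): third position 2-fold.
Codon 9 GCG (Ala): third position 4-fold.
Codon 10 CUA (Leu): third position 4-fold.
Four-fold degenerate third positions: 5.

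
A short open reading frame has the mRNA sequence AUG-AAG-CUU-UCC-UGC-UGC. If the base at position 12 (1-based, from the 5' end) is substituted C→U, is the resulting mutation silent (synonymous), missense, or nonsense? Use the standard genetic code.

silent

Position 12 falls in codon 4: UCC → Ser.
After the substitution the codon is UCU → Ser.
Both encode Ser, so the change is synonymous.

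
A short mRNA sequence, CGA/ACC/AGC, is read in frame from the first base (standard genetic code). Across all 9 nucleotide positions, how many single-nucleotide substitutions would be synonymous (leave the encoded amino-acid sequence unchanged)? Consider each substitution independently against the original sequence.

Codon 1 (CGA, Arg): 4 synonymous substitutions.
Codon 2 (ACC, Thr): 3 synonymous substitutions.
Codon 3 (AGC, Ser): 1 synonymous substitution.
Total: 4 + 3 + 1 = 8.

8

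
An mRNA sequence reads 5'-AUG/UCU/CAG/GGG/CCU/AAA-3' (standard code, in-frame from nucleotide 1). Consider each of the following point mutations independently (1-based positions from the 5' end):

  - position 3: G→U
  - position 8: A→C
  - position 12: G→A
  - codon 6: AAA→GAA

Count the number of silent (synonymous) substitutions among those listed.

Codon 1: AUG (Met) → AUU (Ile) — missense.
Codon 3: CAG (Gln) → CCG (Pro) — missense.
Codon 4: GGG (Gly) → GGA (Gly) — synonymous.
Codon 6: AAA (Lys) → GAA (Glu) — missense.
Synonymous: 1 of 4.

1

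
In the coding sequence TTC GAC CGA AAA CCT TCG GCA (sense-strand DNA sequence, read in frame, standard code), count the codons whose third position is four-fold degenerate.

Codon 1 TTC (Phe): third position 2-fold.
Codon 2 GAC (Asp): third position 2-fold.
Codon 3 CGA (Arg): third position 4-fold.
Codon 4 AAA (Lys): third position 2-fold.
Codon 5 CCT (Pro): third position 4-fold.
Codon 6 TCG (Ser): third position 4-fold.
Codon 7 GCA (Ala): third position 4-fold.
Four-fold degenerate third positions: 4.

4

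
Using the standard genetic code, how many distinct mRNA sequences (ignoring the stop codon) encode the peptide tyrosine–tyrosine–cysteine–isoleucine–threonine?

96

Tyr: 2 codons.
Tyr: 2 codons.
Cys: 2 codons.
Ile: 3 codons.
Thr: 4 codons.
2 × 2 × 2 × 3 × 4 = 96.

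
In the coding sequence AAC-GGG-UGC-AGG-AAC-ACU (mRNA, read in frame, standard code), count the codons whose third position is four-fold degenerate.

Codon 1 AAC (Asn): third position 2-fold.
Codon 2 GGG (Gly): third position 4-fold.
Codon 3 UGC (Cys): third position 2-fold.
Codon 4 AGG (Arg): third position 2-fold.
Codon 5 AAC (Asn): third position 2-fold.
Codon 6 ACU (Thr): third position 4-fold.
Four-fold degenerate third positions: 2.

2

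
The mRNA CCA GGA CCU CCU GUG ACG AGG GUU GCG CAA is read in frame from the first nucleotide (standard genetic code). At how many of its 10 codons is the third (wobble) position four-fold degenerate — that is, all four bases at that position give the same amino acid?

8

Codon 1 CCA (Pro): third position 4-fold.
Codon 2 GGA (Gly): third position 4-fold.
Codon 3 CCU (Pro): third position 4-fold.
Codon 4 CCU (Pro): third position 4-fold.
Codon 5 GUG (Val): third position 4-fold.
Codon 6 ACG (Thr): third position 4-fold.
Codon 7 AGG (Arg): third position 2-fold.
Codon 8 GUU (Val): third position 4-fold.
Codon 9 GCG (Ala): third position 4-fold.
Codon 10 CAA (Gln): third position 2-fold.
Four-fold degenerate third positions: 8.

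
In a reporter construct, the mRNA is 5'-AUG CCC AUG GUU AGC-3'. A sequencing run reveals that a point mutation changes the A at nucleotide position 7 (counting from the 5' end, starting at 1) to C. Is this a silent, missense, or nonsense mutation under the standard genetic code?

Position 7 falls in codon 3: AUG → Met.
After the substitution the codon is CUG → Leu.
Met ≠ Leu, so this is a missense mutation.

missense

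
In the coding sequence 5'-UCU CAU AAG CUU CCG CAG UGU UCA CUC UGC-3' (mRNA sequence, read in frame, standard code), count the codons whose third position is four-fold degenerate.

5

Codon 1 UCU (Ser): third position 4-fold.
Codon 2 CAU (His): third position 2-fold.
Codon 3 AAG (Lys): third position 2-fold.
Codon 4 CUU (Leu): third position 4-fold.
Codon 5 CCG (Pro): third position 4-fold.
Codon 6 CAG (Gln): third position 2-fold.
Codon 7 UGU (Cys): third position 2-fold.
Codon 8 UCA (Ser): third position 4-fold.
Codon 9 CUC (Leu): third position 4-fold.
Codon 10 UGC (Cys): third position 2-fold.
Four-fold degenerate third positions: 5.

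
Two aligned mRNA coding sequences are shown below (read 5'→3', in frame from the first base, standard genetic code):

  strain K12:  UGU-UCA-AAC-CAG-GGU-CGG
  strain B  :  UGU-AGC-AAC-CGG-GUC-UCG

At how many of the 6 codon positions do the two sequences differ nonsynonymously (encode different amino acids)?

Codon 1: UGU Cys / UGU Cys — identical.
Codon 2: UCA Ser / AGC Ser — synonymous.
Codon 3: AAC Asn / AAC Asn — identical.
Codon 4: CAG Gln / CGG Arg — nonsynonymous.
Codon 5: GGU Gly / GUC Val — nonsynonymous.
Codon 6: CGG Arg / UCG Ser — nonsynonymous.
Nonsynonymous differences: 3.

3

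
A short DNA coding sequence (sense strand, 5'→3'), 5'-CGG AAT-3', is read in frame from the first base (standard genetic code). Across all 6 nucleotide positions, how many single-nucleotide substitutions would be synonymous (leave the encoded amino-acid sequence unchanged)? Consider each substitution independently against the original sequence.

5

Codon 1 (CGG, Arg): 4 synonymous substitutions.
Codon 2 (AAT, Asn): 1 synonymous substitution.
Total: 4 + 1 = 5.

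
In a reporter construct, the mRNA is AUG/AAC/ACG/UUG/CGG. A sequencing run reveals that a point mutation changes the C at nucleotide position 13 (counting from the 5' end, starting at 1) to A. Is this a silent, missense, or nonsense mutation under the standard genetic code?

Position 13 falls in codon 5: CGG → Arg.
After the substitution the codon is AGG → Arg.
Both encode Arg, so the change is synonymous.

silent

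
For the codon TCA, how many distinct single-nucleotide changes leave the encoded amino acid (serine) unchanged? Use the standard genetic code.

Position 1: none → 0 synonymous.
Position 2: none → 0 synonymous.
Position 3: TCT, TCC, TCG → 3 synonymous.
Total: 0 + 0 + 3 = 3.

3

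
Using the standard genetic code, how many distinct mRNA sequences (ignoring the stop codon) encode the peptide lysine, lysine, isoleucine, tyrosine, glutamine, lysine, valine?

384

Lys: 2 codons.
Lys: 2 codons.
Ile: 3 codons.
Tyr: 2 codons.
Gln: 2 codons.
Lys: 2 codons.
Val: 4 codons.
2 × 2 × 3 × 2 × 2 × 2 × 4 = 384.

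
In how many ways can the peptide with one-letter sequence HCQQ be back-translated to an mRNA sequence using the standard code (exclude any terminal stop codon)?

16

His: 2 codons.
Cys: 2 codons.
Gln: 2 codons.
Gln: 2 codons.
2 × 2 × 2 × 2 = 16.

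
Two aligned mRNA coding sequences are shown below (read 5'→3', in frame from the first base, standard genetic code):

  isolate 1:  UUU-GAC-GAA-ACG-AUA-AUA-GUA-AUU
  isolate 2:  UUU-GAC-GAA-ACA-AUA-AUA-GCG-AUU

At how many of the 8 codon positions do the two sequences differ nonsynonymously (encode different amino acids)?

1

Codon 1: UUU Phe / UUU Phe — identical.
Codon 2: GAC Asp / GAC Asp — identical.
Codon 3: GAA Glu / GAA Glu — identical.
Codon 4: ACG Thr / ACA Thr — synonymous.
Codon 5: AUA Ile / AUA Ile — identical.
Codon 6: AUA Ile / AUA Ile — identical.
Codon 7: GUA Val / GCG Ala — nonsynonymous.
Codon 8: AUU Ile / AUU Ile — identical.
Nonsynonymous differences: 1.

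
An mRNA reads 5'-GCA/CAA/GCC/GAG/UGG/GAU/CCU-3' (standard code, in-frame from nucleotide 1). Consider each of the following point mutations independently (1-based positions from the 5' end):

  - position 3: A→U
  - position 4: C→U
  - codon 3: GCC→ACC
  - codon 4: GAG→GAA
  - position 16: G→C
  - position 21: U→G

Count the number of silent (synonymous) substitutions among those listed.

Codon 1: GCA (Ala) → GCU (Ala) — synonymous.
Codon 2: CAA (Gln) → UAA (Stop) — nonsense.
Codon 3: GCC (Ala) → ACC (Thr) — missense.
Codon 4: GAG (Glu) → GAA (Glu) — synonymous.
Codon 6: GAU (Asp) → CAU (His) — missense.
Codon 7: CCU (Pro) → CCG (Pro) — synonymous.
Synonymous: 3 of 6.

3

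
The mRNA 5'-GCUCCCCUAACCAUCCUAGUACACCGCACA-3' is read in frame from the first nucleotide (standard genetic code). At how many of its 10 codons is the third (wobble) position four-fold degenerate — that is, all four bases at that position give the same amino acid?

Codon 1 GCU (Ala): third position 4-fold.
Codon 2 CCC (Pro): third position 4-fold.
Codon 3 CUA (Leu): third position 4-fold.
Codon 4 ACC (Thr): third position 4-fold.
Codon 5 AUC (Ile): third position 3-fold.
Codon 6 CUA (Leu): third position 4-fold.
Codon 7 GUA (Val): third position 4-fold.
Codon 8 CAC (His): third position 2-fold.
Codon 9 CGC (Arg): third position 4-fold.
Codon 10 ACA (Thr): third position 4-fold.
Four-fold degenerate third positions: 8.

8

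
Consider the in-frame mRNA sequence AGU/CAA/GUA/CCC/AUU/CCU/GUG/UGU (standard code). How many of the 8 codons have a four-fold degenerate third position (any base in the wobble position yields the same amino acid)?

Codon 1 AGU (Ser): third position 2-fold.
Codon 2 CAA (Gln): third position 2-fold.
Codon 3 GUA (Val): third position 4-fold.
Codon 4 CCC (Pro): third position 4-fold.
Codon 5 AUU (Ile): third position 3-fold.
Codon 6 CCU (Pro): third position 4-fold.
Codon 7 GUG (Val): third position 4-fold.
Codon 8 UGU (Cys): third position 2-fold.
Four-fold degenerate third positions: 4.

4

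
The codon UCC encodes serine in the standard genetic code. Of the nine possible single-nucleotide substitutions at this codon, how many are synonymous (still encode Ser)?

Position 1: none → 0 synonymous.
Position 2: none → 0 synonymous.
Position 3: UCU, UCA, UCG → 3 synonymous.
Total: 0 + 0 + 3 = 3.

3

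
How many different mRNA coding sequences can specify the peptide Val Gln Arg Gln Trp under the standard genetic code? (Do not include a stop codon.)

Val: 4 codons.
Gln: 2 codons.
Arg: 6 codons.
Gln: 2 codons.
Trp: 1 codon.
4 × 2 × 6 × 2 × 1 = 96.

96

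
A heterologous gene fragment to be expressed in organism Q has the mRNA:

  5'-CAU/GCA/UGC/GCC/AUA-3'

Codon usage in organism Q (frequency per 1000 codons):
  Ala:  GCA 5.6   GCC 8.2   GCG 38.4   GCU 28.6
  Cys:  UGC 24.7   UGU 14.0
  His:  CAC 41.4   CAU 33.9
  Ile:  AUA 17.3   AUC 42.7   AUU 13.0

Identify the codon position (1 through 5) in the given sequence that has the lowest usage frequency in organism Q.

2

Codon 1 CAU (His): 33.9 per 1000.
Codon 2 GCA (Ala): 5.6 per 1000.
Codon 3 UGC (Cys): 24.7 per 1000.
Codon 4 GCC (Ala): 8.2 per 1000.
Codon 5 AUA (Ile): 17.3 per 1000.
Lowest frequency is 5.6 at codon 2.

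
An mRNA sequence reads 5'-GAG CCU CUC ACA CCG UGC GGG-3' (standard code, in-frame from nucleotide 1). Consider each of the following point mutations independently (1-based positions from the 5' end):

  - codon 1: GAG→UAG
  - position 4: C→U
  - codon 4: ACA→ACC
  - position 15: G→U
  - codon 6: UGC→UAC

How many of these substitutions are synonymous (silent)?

Codon 1: GAG (Glu) → UAG (Stop) — nonsense.
Codon 2: CCU (Pro) → UCU (Ser) — missense.
Codon 4: ACA (Thr) → ACC (Thr) — synonymous.
Codon 5: CCG (Pro) → CCU (Pro) — synonymous.
Codon 6: UGC (Cys) → UAC (Tyr) — missense.
Synonymous: 2 of 5.

2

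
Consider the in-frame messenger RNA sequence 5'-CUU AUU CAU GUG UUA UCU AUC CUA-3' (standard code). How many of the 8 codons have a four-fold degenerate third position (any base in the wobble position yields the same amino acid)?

4

Codon 1 CUU (Leu): third position 4-fold.
Codon 2 AUU (Ile): third position 3-fold.
Codon 3 CAU (His): third position 2-fold.
Codon 4 GUG (Val): third position 4-fold.
Codon 5 UUA (Leu): third position 2-fold.
Codon 6 UCU (Ser): third position 4-fold.
Codon 7 AUC (Ile): third position 3-fold.
Codon 8 CUA (Leu): third position 4-fold.
Four-fold degenerate third positions: 4.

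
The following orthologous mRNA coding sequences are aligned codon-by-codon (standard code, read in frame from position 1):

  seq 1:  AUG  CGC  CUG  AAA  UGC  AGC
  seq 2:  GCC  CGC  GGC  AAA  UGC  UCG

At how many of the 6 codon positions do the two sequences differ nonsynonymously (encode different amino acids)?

Codon 1: AUG Met / GCC Ala — nonsynonymous.
Codon 2: CGC Arg / CGC Arg — identical.
Codon 3: CUG Leu / GGC Gly — nonsynonymous.
Codon 4: AAA Lys / AAA Lys — identical.
Codon 5: UGC Cys / UGC Cys — identical.
Codon 6: AGC Ser / UCG Ser — synonymous.
Nonsynonymous differences: 2.

2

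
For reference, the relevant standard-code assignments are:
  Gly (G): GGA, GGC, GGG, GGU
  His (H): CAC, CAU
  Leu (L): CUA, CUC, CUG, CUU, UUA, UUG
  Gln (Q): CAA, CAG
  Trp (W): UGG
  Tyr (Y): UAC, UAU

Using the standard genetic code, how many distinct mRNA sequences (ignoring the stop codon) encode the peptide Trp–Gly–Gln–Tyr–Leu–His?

Trp: 1 codon.
Gly: 4 codons.
Gln: 2 codons.
Tyr: 2 codons.
Leu: 6 codons.
His: 2 codons.
1 × 4 × 2 × 2 × 6 × 2 = 192.

192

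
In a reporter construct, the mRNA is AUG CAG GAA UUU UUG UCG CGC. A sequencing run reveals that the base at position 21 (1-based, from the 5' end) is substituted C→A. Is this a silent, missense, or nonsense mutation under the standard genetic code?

Position 21 falls in codon 7: CGC → Arg.
After the substitution the codon is CGA → Arg.
Both encode Arg, so the change is synonymous.

silent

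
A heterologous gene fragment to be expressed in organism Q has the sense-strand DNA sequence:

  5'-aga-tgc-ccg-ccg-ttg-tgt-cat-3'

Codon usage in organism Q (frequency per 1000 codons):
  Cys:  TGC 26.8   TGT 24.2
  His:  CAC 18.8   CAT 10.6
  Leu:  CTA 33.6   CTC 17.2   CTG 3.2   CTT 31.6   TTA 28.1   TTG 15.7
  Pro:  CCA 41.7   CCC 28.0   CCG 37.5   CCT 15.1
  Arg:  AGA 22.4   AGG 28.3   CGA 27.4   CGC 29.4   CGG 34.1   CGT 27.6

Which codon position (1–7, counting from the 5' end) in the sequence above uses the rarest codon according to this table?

7

Codon 1 AGA (Arg): 22.4 per 1000.
Codon 2 TGC (Cys): 26.8 per 1000.
Codon 3 CCG (Pro): 37.5 per 1000.
Codon 4 CCG (Pro): 37.5 per 1000.
Codon 5 TTG (Leu): 15.7 per 1000.
Codon 6 TGT (Cys): 24.2 per 1000.
Codon 7 CAT (His): 10.6 per 1000.
Lowest frequency is 10.6 at codon 7.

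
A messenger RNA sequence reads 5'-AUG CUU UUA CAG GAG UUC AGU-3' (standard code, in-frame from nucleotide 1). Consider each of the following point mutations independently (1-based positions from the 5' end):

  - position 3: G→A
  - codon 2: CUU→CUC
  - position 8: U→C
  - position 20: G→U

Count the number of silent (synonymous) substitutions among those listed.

1

Codon 1: AUG (Met) → AUA (Ile) — missense.
Codon 2: CUU (Leu) → CUC (Leu) — synonymous.
Codon 3: UUA (Leu) → UCA (Ser) — missense.
Codon 7: AGU (Ser) → AUU (Ile) — missense.
Synonymous: 1 of 4.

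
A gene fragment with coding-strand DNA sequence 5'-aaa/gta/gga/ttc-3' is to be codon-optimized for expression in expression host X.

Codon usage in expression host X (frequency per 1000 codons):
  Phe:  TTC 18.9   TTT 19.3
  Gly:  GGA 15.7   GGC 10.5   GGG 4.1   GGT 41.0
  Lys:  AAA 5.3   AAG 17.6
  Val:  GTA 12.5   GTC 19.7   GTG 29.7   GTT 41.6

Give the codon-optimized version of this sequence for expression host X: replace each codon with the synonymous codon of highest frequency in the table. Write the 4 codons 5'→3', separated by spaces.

Codon 1 (Lys): best is AAG at 17.6.
Codon 2 (Val): best is GTT at 41.6.
Codon 3 (Gly): best is GGT at 41.0.
Codon 4 (Phe): best is TTT at 19.3.

AAG GTT GGT TTT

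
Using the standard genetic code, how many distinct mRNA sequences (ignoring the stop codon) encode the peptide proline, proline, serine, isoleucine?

288

Pro: 4 codons.
Pro: 4 codons.
Ser: 6 codons.
Ile: 3 codons.
4 × 4 × 6 × 3 = 288.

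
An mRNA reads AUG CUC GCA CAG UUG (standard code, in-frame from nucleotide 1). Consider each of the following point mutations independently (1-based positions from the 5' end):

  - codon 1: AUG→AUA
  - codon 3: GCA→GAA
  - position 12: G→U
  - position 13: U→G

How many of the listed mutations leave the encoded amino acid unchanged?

Codon 1: AUG (Met) → AUA (Ile) — missense.
Codon 3: GCA (Ala) → GAA (Glu) — missense.
Codon 4: CAG (Gln) → CAU (His) — missense.
Codon 5: UUG (Leu) → GUG (Val) — missense.
Synonymous: 0 of 4.

0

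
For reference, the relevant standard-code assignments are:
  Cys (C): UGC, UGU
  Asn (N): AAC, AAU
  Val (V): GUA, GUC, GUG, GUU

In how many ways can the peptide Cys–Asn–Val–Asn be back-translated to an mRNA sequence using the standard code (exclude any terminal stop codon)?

Cys: 2 codons.
Asn: 2 codons.
Val: 4 codons.
Asn: 2 codons.
2 × 2 × 4 × 2 = 32.

32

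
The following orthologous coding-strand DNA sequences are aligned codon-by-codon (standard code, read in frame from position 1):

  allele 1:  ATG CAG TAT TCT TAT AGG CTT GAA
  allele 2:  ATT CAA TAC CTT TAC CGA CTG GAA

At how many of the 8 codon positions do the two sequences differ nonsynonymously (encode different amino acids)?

Codon 1: ATG Met / ATT Ile — nonsynonymous.
Codon 2: CAG Gln / CAA Gln — synonymous.
Codon 3: TAT Tyr / TAC Tyr — synonymous.
Codon 4: TCT Ser / CTT Leu — nonsynonymous.
Codon 5: TAT Tyr / TAC Tyr — synonymous.
Codon 6: AGG Arg / CGA Arg — synonymous.
Codon 7: CTT Leu / CTG Leu — synonymous.
Codon 8: GAA Glu / GAA Glu — identical.
Nonsynonymous differences: 2.

2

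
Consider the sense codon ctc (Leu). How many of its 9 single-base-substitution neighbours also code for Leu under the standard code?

3

Position 1: none → 0 synonymous.
Position 2: none → 0 synonymous.
Position 3: CTT, CTA, CTG → 3 synonymous.
Total: 0 + 0 + 3 = 3.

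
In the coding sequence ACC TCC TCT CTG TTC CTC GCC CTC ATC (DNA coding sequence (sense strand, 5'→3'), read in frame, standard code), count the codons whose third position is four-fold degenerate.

7

Codon 1 ACC (Thr): third position 4-fold.
Codon 2 TCC (Ser): third position 4-fold.
Codon 3 TCT (Ser): third position 4-fold.
Codon 4 CTG (Leu): third position 4-fold.
Codon 5 TTC (Phe): third position 2-fold.
Codon 6 CTC (Leu): third position 4-fold.
Codon 7 GCC (Ala): third position 4-fold.
Codon 8 CTC (Leu): third position 4-fold.
Codon 9 ATC (Ile): third position 3-fold.
Four-fold degenerate third positions: 7.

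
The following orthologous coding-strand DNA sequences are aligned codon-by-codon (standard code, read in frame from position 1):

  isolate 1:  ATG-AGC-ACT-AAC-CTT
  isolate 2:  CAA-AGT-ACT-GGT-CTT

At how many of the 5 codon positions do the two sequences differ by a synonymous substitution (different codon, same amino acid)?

1

Codon 1: ATG Met / CAA Gln — nonsynonymous.
Codon 2: AGC Ser / AGT Ser — synonymous.
Codon 3: ACT Thr / ACT Thr — identical.
Codon 4: AAC Asn / GGT Gly — nonsynonymous.
Codon 5: CTT Leu / CTT Leu — identical.
Synonymous differences: 1.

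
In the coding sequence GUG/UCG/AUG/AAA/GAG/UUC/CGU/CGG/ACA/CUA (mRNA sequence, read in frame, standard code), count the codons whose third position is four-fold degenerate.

6

Codon 1 GUG (Val): third position 4-fold.
Codon 2 UCG (Ser): third position 4-fold.
Codon 3 AUG (Met): third position 1-fold.
Codon 4 AAA (Lys): third position 2-fold.
Codon 5 GAG (Glu): third position 2-fold.
Codon 6 UUC (Phe): third position 2-fold.
Codon 7 CGU (Arg): third position 4-fold.
Codon 8 CGG (Arg): third position 4-fold.
Codon 9 ACA (Thr): third position 4-fold.
Codon 10 CUA (Leu): third position 4-fold.
Four-fold degenerate third positions: 6.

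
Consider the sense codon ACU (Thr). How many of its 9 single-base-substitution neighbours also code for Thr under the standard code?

Position 1: none → 0 synonymous.
Position 2: none → 0 synonymous.
Position 3: ACC, ACA, ACG → 3 synonymous.
Total: 0 + 0 + 3 = 3.

3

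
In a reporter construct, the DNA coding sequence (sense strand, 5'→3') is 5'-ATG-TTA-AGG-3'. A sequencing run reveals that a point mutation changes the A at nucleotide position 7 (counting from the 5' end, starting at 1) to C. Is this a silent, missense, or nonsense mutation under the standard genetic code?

silent

Position 7 falls in codon 3: AGG → Arg.
After the substitution the codon is CGG → Arg.
Both encode Arg, so the change is synonymous.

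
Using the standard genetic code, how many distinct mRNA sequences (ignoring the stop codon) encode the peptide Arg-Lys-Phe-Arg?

144

Arg: 6 codons.
Lys: 2 codons.
Phe: 2 codons.
Arg: 6 codons.
6 × 2 × 2 × 6 = 144.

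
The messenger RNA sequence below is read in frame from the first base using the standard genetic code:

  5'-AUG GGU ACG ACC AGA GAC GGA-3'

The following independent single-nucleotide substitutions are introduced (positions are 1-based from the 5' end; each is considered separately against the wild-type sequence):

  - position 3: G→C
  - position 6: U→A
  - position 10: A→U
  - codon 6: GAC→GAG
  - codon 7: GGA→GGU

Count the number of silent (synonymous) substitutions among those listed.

Codon 1: AUG (Met) → AUC (Ile) — missense.
Codon 2: GGU (Gly) → GGA (Gly) — synonymous.
Codon 4: ACC (Thr) → UCC (Ser) — missense.
Codon 6: GAC (Asp) → GAG (Glu) — missense.
Codon 7: GGA (Gly) → GGU (Gly) — synonymous.
Synonymous: 2 of 5.

2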